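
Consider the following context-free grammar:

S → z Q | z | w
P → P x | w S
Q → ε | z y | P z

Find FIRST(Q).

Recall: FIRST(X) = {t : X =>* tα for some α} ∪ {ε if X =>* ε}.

We compute FIRST(Q) using the standard algorithm.
FIRST(P) = {w}
FIRST(Q) = {w, z, ε}
FIRST(S) = {w, z}
Therefore, FIRST(Q) = {w, z, ε}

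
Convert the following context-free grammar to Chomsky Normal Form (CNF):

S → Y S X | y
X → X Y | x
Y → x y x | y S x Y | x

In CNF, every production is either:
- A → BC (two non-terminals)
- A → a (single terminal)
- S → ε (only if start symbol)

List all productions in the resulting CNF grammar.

S → y; X → x; TX → x; TY → y; Y → x; S → Y X0; X0 → S X; X → X Y; Y → TX X1; X1 → TY TX; Y → TY X2; X2 → S X3; X3 → TX Y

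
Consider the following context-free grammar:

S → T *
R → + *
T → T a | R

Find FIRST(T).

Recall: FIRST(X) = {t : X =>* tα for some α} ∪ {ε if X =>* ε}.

We compute FIRST(T) using the standard algorithm.
FIRST(R) = {+}
FIRST(S) = {+}
FIRST(T) = {+}
Therefore, FIRST(T) = {+}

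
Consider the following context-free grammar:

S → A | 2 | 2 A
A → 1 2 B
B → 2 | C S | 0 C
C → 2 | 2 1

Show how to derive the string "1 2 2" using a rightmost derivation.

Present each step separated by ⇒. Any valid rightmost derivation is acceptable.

S ⇒ A ⇒ 1 2 B ⇒ 1 2 2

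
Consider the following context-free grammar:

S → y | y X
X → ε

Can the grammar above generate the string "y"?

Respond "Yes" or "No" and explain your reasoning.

Yes - a valid derivation exists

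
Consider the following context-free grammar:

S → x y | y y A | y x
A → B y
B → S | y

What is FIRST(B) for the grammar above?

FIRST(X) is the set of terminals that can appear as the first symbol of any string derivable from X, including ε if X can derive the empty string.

We compute FIRST(B) using the standard algorithm.
FIRST(A) = {x, y}
FIRST(B) = {x, y}
FIRST(S) = {x, y}
Therefore, FIRST(B) = {x, y}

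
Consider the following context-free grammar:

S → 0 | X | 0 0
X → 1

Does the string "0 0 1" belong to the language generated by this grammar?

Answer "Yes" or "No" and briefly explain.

No - no valid derivation exists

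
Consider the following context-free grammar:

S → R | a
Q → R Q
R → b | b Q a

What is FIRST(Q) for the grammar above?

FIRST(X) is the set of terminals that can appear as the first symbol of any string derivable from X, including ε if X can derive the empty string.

We compute FIRST(Q) using the standard algorithm.
FIRST(Q) = {b}
FIRST(R) = {b}
FIRST(S) = {a, b}
Therefore, FIRST(Q) = {b}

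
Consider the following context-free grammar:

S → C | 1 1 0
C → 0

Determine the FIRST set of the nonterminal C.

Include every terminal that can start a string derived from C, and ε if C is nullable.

We compute FIRST(C) using the standard algorithm.
FIRST(C) = {0}
FIRST(S) = {0, 1}
Therefore, FIRST(C) = {0}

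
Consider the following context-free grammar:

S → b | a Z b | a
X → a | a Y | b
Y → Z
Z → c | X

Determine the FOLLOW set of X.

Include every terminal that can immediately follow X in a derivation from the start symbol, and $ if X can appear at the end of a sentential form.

We compute FOLLOW(X) using the standard algorithm.
FOLLOW(S) starts with {$}.
FIRST(S) = {a, b}
FIRST(X) = {a, b}
FIRST(Y) = {a, b, c}
FIRST(Z) = {a, b, c}
FOLLOW(S) = {$}
FOLLOW(X) = {b}
FOLLOW(Y) = {b}
FOLLOW(Z) = {b}
Therefore, FOLLOW(X) = {b}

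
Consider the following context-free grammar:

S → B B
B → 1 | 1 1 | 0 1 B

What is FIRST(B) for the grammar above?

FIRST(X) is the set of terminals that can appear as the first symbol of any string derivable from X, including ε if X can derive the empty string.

We compute FIRST(B) using the standard algorithm.
FIRST(B) = {0, 1}
FIRST(S) = {0, 1}
Therefore, FIRST(B) = {0, 1}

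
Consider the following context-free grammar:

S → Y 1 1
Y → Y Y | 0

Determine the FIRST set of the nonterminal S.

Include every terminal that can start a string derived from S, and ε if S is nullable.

We compute FIRST(S) using the standard algorithm.
FIRST(S) = {0}
FIRST(Y) = {0}
Therefore, FIRST(S) = {0}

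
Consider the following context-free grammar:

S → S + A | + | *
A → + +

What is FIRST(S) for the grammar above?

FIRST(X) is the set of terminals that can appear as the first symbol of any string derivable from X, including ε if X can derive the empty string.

We compute FIRST(S) using the standard algorithm.
FIRST(A) = {+}
FIRST(S) = {*, +}
Therefore, FIRST(S) = {*, +}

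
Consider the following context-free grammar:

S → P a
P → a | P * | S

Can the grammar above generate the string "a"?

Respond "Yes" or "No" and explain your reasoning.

No - no valid derivation exists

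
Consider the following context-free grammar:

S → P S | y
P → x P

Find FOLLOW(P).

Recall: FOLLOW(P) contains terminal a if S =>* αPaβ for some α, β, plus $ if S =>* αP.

We compute FOLLOW(P) using the standard algorithm.
FOLLOW(S) starts with {$}.
FIRST(P) = {x}
FIRST(S) = {x, y}
FOLLOW(P) = {x, y}
FOLLOW(S) = {$}
Therefore, FOLLOW(P) = {x, y}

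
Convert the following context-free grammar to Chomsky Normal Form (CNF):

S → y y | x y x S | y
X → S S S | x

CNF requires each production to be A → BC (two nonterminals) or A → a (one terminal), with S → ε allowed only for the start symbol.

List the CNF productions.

TY → y; TX → x; S → y; X → x; S → TY TY; S → TX X0; X0 → TY X1; X1 → TX S; X → S X2; X2 → S S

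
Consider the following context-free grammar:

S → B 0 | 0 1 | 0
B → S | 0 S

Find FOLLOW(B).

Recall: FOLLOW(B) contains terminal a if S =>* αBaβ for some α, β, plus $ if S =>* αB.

We compute FOLLOW(B) using the standard algorithm.
FOLLOW(S) starts with {$}.
FIRST(B) = {0}
FIRST(S) = {0}
FOLLOW(B) = {0}
FOLLOW(S) = {$, 0}
Therefore, FOLLOW(B) = {0}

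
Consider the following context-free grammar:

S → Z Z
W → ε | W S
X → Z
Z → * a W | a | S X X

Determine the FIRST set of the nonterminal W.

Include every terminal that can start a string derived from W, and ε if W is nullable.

We compute FIRST(W) using the standard algorithm.
FIRST(S) = {*, a}
FIRST(W) = {*, a, ε}
FIRST(X) = {*, a}
FIRST(Z) = {*, a}
Therefore, FIRST(W) = {*, a, ε}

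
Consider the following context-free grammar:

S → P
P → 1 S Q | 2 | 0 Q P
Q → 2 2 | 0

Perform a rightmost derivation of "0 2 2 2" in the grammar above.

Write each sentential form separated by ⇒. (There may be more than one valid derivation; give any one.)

S ⇒ P ⇒ 0 Q P ⇒ 0 Q 2 ⇒ 0 2 2 2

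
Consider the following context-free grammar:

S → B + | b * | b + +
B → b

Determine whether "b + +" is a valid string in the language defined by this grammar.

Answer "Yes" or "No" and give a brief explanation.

Yes - a valid derivation exists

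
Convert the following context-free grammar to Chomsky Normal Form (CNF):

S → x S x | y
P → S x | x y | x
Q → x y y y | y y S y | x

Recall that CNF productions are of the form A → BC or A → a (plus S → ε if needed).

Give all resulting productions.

TX → x; S → y; TY → y; P → x; Q → x; S → TX X0; X0 → S TX; P → S TX; P → TX TY; Q → TX X1; X1 → TY X2; X2 → TY TY; Q → TY X3; X3 → TY X4; X4 → S TY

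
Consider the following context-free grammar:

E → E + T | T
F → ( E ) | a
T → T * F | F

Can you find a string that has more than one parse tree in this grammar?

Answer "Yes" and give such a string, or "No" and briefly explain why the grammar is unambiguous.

No - the grammar is unambiguous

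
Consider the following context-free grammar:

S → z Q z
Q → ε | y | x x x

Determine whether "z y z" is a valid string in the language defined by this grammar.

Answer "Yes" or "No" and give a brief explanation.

Yes - a valid derivation exists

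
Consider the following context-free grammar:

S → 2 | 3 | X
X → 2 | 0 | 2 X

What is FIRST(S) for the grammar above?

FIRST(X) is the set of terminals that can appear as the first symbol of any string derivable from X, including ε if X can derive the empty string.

We compute FIRST(S) using the standard algorithm.
FIRST(S) = {0, 2, 3}
FIRST(X) = {0, 2}
Therefore, FIRST(S) = {0, 2, 3}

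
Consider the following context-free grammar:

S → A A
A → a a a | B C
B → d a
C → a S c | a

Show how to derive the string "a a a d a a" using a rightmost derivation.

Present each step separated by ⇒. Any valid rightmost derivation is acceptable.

S ⇒ A A ⇒ A B C ⇒ A B a ⇒ A d a a ⇒ a a a d a a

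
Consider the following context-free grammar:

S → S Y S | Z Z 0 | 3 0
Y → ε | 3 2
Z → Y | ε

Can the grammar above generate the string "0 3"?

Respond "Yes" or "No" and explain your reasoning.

No - no valid derivation exists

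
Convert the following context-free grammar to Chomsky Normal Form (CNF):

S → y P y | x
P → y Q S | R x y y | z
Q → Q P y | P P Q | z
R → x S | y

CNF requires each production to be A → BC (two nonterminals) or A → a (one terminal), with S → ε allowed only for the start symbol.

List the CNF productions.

TY → y; S → x; TX → x; P → z; Q → z; R → y; S → TY X0; X0 → P TY; P → TY X1; X1 → Q S; P → R X2; X2 → TX X3; X3 → TY TY; Q → Q X4; X4 → P TY; Q → P X5; X5 → P Q; R → TX S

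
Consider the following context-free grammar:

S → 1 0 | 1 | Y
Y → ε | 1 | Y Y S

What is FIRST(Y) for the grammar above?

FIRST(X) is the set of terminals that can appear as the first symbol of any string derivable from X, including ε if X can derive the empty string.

We compute FIRST(Y) using the standard algorithm.
FIRST(S) = {1, ε}
FIRST(Y) = {1, ε}
Therefore, FIRST(Y) = {1, ε}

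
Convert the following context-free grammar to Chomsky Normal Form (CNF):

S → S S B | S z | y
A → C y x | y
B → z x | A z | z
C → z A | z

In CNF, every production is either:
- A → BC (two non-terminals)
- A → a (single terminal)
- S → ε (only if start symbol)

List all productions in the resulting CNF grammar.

TZ → z; S → y; TY → y; TX → x; A → y; B → z; C → z; S → S X0; X0 → S B; S → S TZ; A → C X1; X1 → TY TX; B → TZ TX; B → A TZ; C → TZ A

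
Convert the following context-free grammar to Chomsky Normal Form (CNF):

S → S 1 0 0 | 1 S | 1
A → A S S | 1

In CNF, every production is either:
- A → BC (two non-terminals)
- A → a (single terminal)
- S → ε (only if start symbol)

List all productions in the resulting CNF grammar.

T1 → 1; T0 → 0; S → 1; A → 1; S → S X0; X0 → T1 X1; X1 → T0 T0; S → T1 S; A → A X2; X2 → S S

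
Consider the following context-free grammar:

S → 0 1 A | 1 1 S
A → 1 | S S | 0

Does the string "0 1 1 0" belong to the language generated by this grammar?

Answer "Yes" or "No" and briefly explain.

No - no valid derivation exists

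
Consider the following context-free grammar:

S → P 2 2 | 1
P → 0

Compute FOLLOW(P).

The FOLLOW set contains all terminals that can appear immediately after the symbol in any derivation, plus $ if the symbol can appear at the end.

We compute FOLLOW(P) using the standard algorithm.
FOLLOW(S) starts with {$}.
FIRST(P) = {0}
FIRST(S) = {0, 1}
FOLLOW(P) = {2}
FOLLOW(S) = {$}
Therefore, FOLLOW(P) = {2}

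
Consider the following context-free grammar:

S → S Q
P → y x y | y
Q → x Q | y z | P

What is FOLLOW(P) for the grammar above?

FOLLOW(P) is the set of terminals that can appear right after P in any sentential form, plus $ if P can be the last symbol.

We compute FOLLOW(P) using the standard algorithm.
FOLLOW(S) starts with {$}.
FIRST(P) = {y}
FIRST(Q) = {x, y}
FIRST(S) = {}
FOLLOW(P) = {$, x, y}
FOLLOW(Q) = {$, x, y}
FOLLOW(S) = {$, x, y}
Therefore, FOLLOW(P) = {$, x, y}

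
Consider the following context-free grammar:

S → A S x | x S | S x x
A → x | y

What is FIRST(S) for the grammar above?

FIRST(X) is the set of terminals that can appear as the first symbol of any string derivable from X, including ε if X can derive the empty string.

We compute FIRST(S) using the standard algorithm.
FIRST(A) = {x, y}
FIRST(S) = {x, y}
Therefore, FIRST(S) = {x, y}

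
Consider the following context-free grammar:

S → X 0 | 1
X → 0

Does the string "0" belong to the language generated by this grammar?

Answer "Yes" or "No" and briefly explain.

No - no valid derivation exists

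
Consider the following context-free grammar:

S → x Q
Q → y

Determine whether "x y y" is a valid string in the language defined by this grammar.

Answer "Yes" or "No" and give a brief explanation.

No - no valid derivation exists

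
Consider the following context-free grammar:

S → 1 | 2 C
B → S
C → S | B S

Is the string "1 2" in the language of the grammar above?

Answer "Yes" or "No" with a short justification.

No - no valid derivation exists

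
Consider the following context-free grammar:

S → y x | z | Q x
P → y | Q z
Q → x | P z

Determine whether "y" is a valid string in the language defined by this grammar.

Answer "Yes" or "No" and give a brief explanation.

No - no valid derivation exists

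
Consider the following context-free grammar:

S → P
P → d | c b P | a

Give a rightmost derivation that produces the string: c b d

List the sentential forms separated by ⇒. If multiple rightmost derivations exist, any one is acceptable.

S ⇒ P ⇒ c b P ⇒ c b d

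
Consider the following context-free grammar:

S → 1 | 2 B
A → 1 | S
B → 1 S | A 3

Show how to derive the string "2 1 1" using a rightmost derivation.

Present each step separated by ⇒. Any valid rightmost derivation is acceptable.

S ⇒ 2 B ⇒ 2 1 S ⇒ 2 1 1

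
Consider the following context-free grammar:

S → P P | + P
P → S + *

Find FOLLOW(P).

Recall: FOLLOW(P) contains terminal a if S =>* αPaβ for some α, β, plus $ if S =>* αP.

We compute FOLLOW(P) using the standard algorithm.
FOLLOW(S) starts with {$}.
FIRST(P) = {+}
FIRST(S) = {+}
FOLLOW(P) = {$, +}
FOLLOW(S) = {$, +}
Therefore, FOLLOW(P) = {$, +}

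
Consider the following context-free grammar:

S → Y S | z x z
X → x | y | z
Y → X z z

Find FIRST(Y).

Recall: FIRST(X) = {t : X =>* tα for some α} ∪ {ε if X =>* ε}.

We compute FIRST(Y) using the standard algorithm.
FIRST(S) = {x, y, z}
FIRST(X) = {x, y, z}
FIRST(Y) = {x, y, z}
Therefore, FIRST(Y) = {x, y, z}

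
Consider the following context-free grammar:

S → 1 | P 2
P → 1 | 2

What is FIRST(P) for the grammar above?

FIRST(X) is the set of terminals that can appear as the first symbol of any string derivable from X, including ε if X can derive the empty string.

We compute FIRST(P) using the standard algorithm.
FIRST(P) = {1, 2}
FIRST(S) = {1, 2}
Therefore, FIRST(P) = {1, 2}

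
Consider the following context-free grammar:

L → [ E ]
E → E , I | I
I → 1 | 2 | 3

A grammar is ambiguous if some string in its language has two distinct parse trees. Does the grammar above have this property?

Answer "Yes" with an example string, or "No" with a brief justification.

No - the grammar is unambiguous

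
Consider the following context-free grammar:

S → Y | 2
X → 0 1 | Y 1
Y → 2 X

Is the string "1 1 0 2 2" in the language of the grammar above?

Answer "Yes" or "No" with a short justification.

No - no valid derivation exists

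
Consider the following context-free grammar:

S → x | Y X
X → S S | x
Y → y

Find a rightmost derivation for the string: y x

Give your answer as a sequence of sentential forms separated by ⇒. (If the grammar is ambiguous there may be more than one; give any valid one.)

S ⇒ Y X ⇒ Y x ⇒ y x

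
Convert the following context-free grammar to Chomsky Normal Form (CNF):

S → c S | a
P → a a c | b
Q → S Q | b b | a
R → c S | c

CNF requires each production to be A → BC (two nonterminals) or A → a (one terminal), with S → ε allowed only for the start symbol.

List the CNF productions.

TC → c; S → a; TA → a; P → b; TB → b; Q → a; R → c; S → TC S; P → TA X0; X0 → TA TC; Q → S Q; Q → TB TB; R → TC S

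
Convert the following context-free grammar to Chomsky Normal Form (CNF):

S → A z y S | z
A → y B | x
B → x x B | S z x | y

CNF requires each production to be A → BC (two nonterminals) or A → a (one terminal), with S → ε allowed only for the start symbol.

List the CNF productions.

TZ → z; TY → y; S → z; A → x; TX → x; B → y; S → A X0; X0 → TZ X1; X1 → TY S; A → TY B; B → TX X2; X2 → TX B; B → S X3; X3 → TZ TX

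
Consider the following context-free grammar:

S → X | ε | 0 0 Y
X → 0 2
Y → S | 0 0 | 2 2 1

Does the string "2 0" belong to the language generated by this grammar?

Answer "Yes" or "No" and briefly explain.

No - no valid derivation exists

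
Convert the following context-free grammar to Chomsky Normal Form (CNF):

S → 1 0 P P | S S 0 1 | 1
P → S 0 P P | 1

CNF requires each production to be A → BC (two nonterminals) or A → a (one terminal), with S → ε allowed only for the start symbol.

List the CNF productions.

T1 → 1; T0 → 0; S → 1; P → 1; S → T1 X0; X0 → T0 X1; X1 → P P; S → S X2; X2 → S X3; X3 → T0 T1; P → S X4; X4 → T0 X5; X5 → P P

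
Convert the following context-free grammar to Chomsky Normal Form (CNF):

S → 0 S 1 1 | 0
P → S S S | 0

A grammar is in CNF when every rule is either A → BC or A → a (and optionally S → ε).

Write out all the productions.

T0 → 0; T1 → 1; S → 0; P → 0; S → T0 X0; X0 → S X1; X1 → T1 T1; P → S X2; X2 → S S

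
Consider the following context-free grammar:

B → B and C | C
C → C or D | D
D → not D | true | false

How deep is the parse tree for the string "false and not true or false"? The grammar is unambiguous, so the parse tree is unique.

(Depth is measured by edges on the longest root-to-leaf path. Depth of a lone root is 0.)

5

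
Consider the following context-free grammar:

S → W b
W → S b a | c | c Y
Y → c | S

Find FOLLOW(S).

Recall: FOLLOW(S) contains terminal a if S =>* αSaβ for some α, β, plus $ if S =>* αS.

We compute FOLLOW(S) using the standard algorithm.
FOLLOW(S) starts with {$}.
FIRST(S) = {c}
FIRST(W) = {c}
FIRST(Y) = {c}
FOLLOW(S) = {$, b}
FOLLOW(W) = {b}
FOLLOW(Y) = {b}
Therefore, FOLLOW(S) = {$, b}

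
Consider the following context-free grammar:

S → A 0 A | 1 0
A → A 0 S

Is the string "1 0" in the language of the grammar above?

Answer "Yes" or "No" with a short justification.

Yes - a valid derivation exists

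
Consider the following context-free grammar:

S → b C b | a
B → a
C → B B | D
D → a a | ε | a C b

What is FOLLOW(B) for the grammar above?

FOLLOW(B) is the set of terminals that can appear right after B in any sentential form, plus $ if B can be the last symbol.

We compute FOLLOW(B) using the standard algorithm.
FOLLOW(S) starts with {$}.
FIRST(B) = {a}
FIRST(C) = {a, ε}
FIRST(D) = {a, ε}
FIRST(S) = {a, b}
FOLLOW(B) = {a, b}
FOLLOW(C) = {b}
FOLLOW(D) = {b}
FOLLOW(S) = {$}
Therefore, FOLLOW(B) = {a, b}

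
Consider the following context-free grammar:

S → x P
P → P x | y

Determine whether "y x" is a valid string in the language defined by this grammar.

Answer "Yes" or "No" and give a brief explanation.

No - no valid derivation exists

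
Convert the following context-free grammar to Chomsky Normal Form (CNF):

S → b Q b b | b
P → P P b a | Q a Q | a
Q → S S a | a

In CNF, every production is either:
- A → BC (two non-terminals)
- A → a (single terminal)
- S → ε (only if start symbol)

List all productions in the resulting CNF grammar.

TB → b; S → b; TA → a; P → a; Q → a; S → TB X0; X0 → Q X1; X1 → TB TB; P → P X2; X2 → P X3; X3 → TB TA; P → Q X4; X4 → TA Q; Q → S X5; X5 → S TA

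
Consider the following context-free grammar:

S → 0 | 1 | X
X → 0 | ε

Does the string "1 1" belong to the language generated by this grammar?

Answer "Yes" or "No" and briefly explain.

No - no valid derivation exists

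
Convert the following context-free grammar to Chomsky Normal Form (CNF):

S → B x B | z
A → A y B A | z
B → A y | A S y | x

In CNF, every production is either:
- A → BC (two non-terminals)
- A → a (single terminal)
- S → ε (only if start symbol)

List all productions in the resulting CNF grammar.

TX → x; S → z; TY → y; A → z; B → x; S → B X0; X0 → TX B; A → A X1; X1 → TY X2; X2 → B A; B → A TY; B → A X3; X3 → S TY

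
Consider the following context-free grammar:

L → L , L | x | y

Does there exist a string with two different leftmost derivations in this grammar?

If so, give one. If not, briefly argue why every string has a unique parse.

Yes - the string 'x , x , y , y , y , y' has two distinct leftmost derivations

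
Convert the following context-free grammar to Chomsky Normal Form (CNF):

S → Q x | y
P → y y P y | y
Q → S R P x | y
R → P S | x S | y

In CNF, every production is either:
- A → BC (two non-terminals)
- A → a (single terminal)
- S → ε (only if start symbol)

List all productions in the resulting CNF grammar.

TX → x; S → y; TY → y; P → y; Q → y; R → y; S → Q TX; P → TY X0; X0 → TY X1; X1 → P TY; Q → S X2; X2 → R X3; X3 → P TX; R → P S; R → TX S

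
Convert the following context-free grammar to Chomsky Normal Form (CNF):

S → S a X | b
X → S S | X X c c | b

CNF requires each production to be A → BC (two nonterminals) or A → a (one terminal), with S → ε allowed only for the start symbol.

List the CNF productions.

TA → a; S → b; TC → c; X → b; S → S X0; X0 → TA X; X → S S; X → X X1; X1 → X X2; X2 → TC TC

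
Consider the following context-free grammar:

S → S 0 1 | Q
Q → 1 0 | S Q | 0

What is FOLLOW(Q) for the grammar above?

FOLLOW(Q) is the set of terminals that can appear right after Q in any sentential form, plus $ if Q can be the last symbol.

We compute FOLLOW(Q) using the standard algorithm.
FOLLOW(S) starts with {$}.
FIRST(Q) = {0, 1}
FIRST(S) = {0, 1}
FOLLOW(Q) = {$, 0, 1}
FOLLOW(S) = {$, 0, 1}
Therefore, FOLLOW(Q) = {$, 0, 1}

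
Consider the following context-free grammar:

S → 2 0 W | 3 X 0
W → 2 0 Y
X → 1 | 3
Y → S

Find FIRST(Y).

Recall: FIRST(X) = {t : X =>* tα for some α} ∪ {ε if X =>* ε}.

We compute FIRST(Y) using the standard algorithm.
FIRST(S) = {2, 3}
FIRST(W) = {2}
FIRST(X) = {1, 3}
FIRST(Y) = {2, 3}
Therefore, FIRST(Y) = {2, 3}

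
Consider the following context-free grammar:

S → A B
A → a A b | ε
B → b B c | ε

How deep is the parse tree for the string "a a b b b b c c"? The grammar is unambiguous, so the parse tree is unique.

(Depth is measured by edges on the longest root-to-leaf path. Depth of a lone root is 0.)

4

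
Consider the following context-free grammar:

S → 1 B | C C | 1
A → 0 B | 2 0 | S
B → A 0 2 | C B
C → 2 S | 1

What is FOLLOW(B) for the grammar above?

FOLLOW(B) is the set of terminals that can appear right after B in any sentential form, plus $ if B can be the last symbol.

We compute FOLLOW(B) using the standard algorithm.
FOLLOW(S) starts with {$}.
FIRST(A) = {0, 1, 2}
FIRST(B) = {0, 1, 2}
FIRST(C) = {1, 2}
FIRST(S) = {1, 2}
FOLLOW(A) = {0}
FOLLOW(B) = {$, 0, 1, 2}
FOLLOW(C) = {$, 0, 1, 2}
FOLLOW(S) = {$, 0, 1, 2}
Therefore, FOLLOW(B) = {$, 0, 1, 2}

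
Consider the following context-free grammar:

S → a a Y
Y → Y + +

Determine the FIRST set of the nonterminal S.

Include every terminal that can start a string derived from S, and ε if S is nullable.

We compute FIRST(S) using the standard algorithm.
FIRST(S) = {a}
FIRST(Y) = {}
Therefore, FIRST(S) = {a}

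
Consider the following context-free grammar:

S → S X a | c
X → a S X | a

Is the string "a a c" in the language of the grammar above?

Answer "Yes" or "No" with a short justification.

No - no valid derivation exists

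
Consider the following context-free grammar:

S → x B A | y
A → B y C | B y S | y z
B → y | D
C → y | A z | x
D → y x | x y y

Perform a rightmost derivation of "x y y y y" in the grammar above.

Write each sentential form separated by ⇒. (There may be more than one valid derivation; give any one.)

S ⇒ x B A ⇒ x B B y C ⇒ x B B y y ⇒ x B y y y ⇒ x y y y y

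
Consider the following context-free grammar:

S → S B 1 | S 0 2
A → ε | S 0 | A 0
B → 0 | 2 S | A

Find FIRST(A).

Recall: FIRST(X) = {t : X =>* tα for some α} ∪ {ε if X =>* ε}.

We compute FIRST(A) using the standard algorithm.
FIRST(A) = {0, ε}
FIRST(B) = {0, 2, ε}
FIRST(S) = {}
Therefore, FIRST(A) = {0, ε}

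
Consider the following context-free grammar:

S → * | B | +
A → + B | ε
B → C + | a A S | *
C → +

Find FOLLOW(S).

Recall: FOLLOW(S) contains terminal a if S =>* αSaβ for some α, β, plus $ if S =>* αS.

We compute FOLLOW(S) using the standard algorithm.
FOLLOW(S) starts with {$}.
FIRST(A) = {+, ε}
FIRST(B) = {*, +, a}
FIRST(C) = {+}
FIRST(S) = {*, +, a}
FOLLOW(A) = {*, +, a}
FOLLOW(B) = {$, *, +, a}
FOLLOW(C) = {+}
FOLLOW(S) = {$, *, +, a}
Therefore, FOLLOW(S) = {$, *, +, a}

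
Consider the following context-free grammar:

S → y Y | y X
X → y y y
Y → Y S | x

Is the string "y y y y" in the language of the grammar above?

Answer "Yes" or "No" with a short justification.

Yes - a valid derivation exists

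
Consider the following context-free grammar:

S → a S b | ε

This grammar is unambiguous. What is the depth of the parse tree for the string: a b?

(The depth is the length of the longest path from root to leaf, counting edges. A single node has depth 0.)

2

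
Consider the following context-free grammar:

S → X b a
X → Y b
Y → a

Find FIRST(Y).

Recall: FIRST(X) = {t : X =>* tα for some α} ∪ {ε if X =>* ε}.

We compute FIRST(Y) using the standard algorithm.
FIRST(S) = {a}
FIRST(X) = {a}
FIRST(Y) = {a}
Therefore, FIRST(Y) = {a}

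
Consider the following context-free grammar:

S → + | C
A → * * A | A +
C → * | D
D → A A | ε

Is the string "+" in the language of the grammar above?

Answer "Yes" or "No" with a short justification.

Yes - a valid derivation exists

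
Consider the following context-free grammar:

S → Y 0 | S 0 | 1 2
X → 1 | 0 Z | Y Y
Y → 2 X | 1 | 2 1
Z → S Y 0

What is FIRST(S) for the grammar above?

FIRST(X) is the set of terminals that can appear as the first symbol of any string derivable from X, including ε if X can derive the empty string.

We compute FIRST(S) using the standard algorithm.
FIRST(S) = {1, 2}
FIRST(X) = {0, 1, 2}
FIRST(Y) = {1, 2}
FIRST(Z) = {1, 2}
Therefore, FIRST(S) = {1, 2}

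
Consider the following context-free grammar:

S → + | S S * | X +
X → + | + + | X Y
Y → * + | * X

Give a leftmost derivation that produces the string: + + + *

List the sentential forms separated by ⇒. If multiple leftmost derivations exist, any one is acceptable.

S ⇒ S S * ⇒ X + S * ⇒ + + S * ⇒ + + + *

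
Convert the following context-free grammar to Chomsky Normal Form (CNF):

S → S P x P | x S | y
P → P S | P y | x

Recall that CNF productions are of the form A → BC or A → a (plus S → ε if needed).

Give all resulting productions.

TX → x; S → y; TY → y; P → x; S → S X0; X0 → P X1; X1 → TX P; S → TX S; P → P S; P → P TY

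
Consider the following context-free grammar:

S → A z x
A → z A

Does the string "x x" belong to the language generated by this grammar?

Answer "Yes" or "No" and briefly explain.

No - no valid derivation exists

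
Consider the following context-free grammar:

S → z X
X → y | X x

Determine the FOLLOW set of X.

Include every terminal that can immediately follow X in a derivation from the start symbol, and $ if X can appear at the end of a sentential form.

We compute FOLLOW(X) using the standard algorithm.
FOLLOW(S) starts with {$}.
FIRST(S) = {z}
FIRST(X) = {y}
FOLLOW(S) = {$}
FOLLOW(X) = {$, x}
Therefore, FOLLOW(X) = {$, x}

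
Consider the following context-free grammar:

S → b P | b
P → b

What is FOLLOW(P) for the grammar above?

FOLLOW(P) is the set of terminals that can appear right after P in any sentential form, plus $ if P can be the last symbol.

We compute FOLLOW(P) using the standard algorithm.
FOLLOW(S) starts with {$}.
FIRST(P) = {b}
FIRST(S) = {b}
FOLLOW(P) = {$}
FOLLOW(S) = {$}
Therefore, FOLLOW(P) = {$}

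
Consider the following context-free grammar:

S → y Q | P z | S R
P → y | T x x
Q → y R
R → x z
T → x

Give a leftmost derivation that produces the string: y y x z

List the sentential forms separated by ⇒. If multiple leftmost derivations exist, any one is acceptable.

S ⇒ y Q ⇒ y y R ⇒ y y x z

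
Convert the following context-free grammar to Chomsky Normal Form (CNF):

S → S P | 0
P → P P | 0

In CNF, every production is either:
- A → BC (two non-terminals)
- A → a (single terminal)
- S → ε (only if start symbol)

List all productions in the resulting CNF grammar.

S → 0; P → 0; S → S P; P → P P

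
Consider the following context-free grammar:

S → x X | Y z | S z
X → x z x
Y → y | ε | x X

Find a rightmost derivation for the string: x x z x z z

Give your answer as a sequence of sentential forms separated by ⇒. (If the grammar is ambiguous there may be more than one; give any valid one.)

S ⇒ S z ⇒ Y z z ⇒ x X z z ⇒ x x z x z z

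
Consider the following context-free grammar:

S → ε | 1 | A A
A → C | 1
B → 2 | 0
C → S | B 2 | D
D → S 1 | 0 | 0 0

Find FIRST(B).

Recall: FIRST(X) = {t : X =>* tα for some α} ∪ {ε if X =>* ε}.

We compute FIRST(B) using the standard algorithm.
FIRST(A) = {0, 1, 2, ε}
FIRST(B) = {0, 2}
FIRST(C) = {0, 1, 2, ε}
FIRST(D) = {0, 1, 2}
FIRST(S) = {0, 1, 2, ε}
Therefore, FIRST(B) = {0, 2}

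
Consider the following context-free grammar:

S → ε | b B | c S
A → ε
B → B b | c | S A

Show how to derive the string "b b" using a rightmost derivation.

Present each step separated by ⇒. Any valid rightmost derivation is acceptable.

S ⇒ b B ⇒ b B b ⇒ b S A b ⇒ b S b ⇒ b b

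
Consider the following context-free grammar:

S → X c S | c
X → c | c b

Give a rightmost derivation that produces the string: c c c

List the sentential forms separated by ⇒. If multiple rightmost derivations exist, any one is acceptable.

S ⇒ X c S ⇒ X c c ⇒ c c c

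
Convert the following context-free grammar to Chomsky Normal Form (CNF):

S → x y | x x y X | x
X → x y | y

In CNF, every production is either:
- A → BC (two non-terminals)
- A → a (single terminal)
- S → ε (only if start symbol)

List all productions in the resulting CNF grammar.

TX → x; TY → y; S → x; X → y; S → TX TY; S → TX X0; X0 → TX X1; X1 → TY X; X → TX TY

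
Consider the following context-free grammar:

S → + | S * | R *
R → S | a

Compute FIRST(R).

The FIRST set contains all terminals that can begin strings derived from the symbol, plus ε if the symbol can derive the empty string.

We compute FIRST(R) using the standard algorithm.
FIRST(R) = {+, a}
FIRST(S) = {+, a}
Therefore, FIRST(R) = {+, a}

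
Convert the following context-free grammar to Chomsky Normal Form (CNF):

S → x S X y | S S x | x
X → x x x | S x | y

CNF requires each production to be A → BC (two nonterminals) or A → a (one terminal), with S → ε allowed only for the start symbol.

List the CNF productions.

TX → x; TY → y; S → x; X → y; S → TX X0; X0 → S X1; X1 → X TY; S → S X2; X2 → S TX; X → TX X3; X3 → TX TX; X → S TX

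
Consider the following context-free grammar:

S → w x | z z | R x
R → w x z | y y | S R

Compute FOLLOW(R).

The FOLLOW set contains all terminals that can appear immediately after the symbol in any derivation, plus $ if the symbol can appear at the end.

We compute FOLLOW(R) using the standard algorithm.
FOLLOW(S) starts with {$}.
FIRST(R) = {w, y, z}
FIRST(S) = {w, y, z}
FOLLOW(R) = {x}
FOLLOW(S) = {$, w, y, z}
Therefore, FOLLOW(R) = {x}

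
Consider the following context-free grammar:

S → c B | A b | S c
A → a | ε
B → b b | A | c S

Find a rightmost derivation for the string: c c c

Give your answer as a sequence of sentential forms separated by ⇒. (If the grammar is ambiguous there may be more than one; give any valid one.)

S ⇒ c B ⇒ c c S ⇒ c c c B ⇒ c c c A ⇒ c c c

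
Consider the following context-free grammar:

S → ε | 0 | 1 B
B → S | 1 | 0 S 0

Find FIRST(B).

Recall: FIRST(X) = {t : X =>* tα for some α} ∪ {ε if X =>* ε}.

We compute FIRST(B) using the standard algorithm.
FIRST(B) = {0, 1, ε}
FIRST(S) = {0, 1, ε}
Therefore, FIRST(B) = {0, 1, ε}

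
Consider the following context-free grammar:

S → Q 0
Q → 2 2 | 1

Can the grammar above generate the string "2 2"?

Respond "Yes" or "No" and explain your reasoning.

No - no valid derivation exists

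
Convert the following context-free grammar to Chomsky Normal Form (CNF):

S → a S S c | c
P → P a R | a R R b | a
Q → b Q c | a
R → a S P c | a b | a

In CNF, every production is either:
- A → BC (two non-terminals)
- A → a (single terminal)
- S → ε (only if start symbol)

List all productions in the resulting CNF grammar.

TA → a; TC → c; S → c; TB → b; P → a; Q → a; R → a; S → TA X0; X0 → S X1; X1 → S TC; P → P X2; X2 → TA R; P → TA X3; X3 → R X4; X4 → R TB; Q → TB X5; X5 → Q TC; R → TA X6; X6 → S X7; X7 → P TC; R → TA TB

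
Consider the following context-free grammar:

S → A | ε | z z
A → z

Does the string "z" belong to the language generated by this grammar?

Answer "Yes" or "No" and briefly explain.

Yes - a valid derivation exists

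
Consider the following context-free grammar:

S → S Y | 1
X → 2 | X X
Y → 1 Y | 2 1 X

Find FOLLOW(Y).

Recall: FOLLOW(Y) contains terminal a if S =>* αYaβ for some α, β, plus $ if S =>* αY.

We compute FOLLOW(Y) using the standard algorithm.
FOLLOW(S) starts with {$}.
FIRST(S) = {1}
FIRST(X) = {2}
FIRST(Y) = {1, 2}
FOLLOW(S) = {$, 1, 2}
FOLLOW(X) = {$, 1, 2}
FOLLOW(Y) = {$, 1, 2}
Therefore, FOLLOW(Y) = {$, 1, 2}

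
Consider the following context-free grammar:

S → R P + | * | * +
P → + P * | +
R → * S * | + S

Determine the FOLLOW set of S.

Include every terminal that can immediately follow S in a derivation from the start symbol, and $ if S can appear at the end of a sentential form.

We compute FOLLOW(S) using the standard algorithm.
FOLLOW(S) starts with {$}.
FIRST(P) = {+}
FIRST(R) = {*, +}
FIRST(S) = {*, +}
FOLLOW(P) = {*, +}
FOLLOW(R) = {+}
FOLLOW(S) = {$, *, +}
Therefore, FOLLOW(S) = {$, *, +}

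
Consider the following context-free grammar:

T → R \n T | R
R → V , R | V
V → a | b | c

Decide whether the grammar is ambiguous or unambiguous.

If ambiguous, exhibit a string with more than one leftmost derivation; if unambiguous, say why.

Unambiguous - every string in the language has a unique leftmost derivation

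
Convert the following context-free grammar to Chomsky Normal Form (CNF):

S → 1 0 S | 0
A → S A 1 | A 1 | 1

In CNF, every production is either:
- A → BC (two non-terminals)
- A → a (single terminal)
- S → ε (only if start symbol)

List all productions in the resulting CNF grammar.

T1 → 1; T0 → 0; S → 0; A → 1; S → T1 X0; X0 → T0 S; A → S X1; X1 → A T1; A → A T1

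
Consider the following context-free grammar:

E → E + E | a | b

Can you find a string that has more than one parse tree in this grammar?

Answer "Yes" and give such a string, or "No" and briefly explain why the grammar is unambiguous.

Yes - the string 'a + a + b + b + a' has two distinct parse trees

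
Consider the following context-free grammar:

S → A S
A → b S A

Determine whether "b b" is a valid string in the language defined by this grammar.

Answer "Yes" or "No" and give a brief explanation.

No - no valid derivation exists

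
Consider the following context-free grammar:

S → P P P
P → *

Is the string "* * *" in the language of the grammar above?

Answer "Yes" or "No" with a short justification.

Yes - a valid derivation exists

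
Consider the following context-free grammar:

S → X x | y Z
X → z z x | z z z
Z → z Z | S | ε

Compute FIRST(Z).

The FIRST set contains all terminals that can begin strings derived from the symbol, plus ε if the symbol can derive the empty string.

We compute FIRST(Z) using the standard algorithm.
FIRST(S) = {y, z}
FIRST(X) = {z}
FIRST(Z) = {y, z, ε}
Therefore, FIRST(Z) = {y, z, ε}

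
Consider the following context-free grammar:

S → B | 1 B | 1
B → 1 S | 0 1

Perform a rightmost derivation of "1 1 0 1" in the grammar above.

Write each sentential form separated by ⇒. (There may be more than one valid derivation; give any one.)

S ⇒ B ⇒ 1 S ⇒ 1 1 B ⇒ 1 1 0 1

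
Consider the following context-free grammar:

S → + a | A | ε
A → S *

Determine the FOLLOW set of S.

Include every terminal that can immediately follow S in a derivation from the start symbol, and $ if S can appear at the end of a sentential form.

We compute FOLLOW(S) using the standard algorithm.
FOLLOW(S) starts with {$}.
FIRST(A) = {*, +}
FIRST(S) = {*, +, ε}
FOLLOW(A) = {$, *}
FOLLOW(S) = {$, *}
Therefore, FOLLOW(S) = {$, *}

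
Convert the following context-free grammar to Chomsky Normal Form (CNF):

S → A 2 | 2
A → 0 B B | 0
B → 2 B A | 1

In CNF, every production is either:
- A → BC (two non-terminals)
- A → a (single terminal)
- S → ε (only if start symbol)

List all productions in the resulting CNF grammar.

T2 → 2; S → 2; T0 → 0; A → 0; B → 1; S → A T2; A → T0 X0; X0 → B B; B → T2 X1; X1 → B A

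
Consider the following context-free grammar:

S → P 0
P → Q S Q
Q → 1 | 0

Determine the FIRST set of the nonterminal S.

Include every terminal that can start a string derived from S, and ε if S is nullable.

We compute FIRST(S) using the standard algorithm.
FIRST(P) = {0, 1}
FIRST(Q) = {0, 1}
FIRST(S) = {0, 1}
Therefore, FIRST(S) = {0, 1}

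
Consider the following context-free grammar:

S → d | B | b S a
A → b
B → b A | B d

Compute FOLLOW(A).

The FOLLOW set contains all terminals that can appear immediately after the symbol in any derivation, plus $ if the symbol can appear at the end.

We compute FOLLOW(A) using the standard algorithm.
FOLLOW(S) starts with {$}.
FIRST(A) = {b}
FIRST(B) = {b}
FIRST(S) = {b, d}
FOLLOW(A) = {$, a, d}
FOLLOW(B) = {$, a, d}
FOLLOW(S) = {$, a}
Therefore, FOLLOW(A) = {$, a, d}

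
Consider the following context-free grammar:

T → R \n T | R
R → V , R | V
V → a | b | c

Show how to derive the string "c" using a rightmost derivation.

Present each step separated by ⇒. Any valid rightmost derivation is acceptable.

T ⇒ R ⇒ V ⇒ c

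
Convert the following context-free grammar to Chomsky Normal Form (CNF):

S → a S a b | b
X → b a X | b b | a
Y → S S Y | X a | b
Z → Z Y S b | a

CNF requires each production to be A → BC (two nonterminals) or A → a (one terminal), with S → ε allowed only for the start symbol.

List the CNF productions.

TA → a; TB → b; S → b; X → a; Y → b; Z → a; S → TA X0; X0 → S X1; X1 → TA TB; X → TB X2; X2 → TA X; X → TB TB; Y → S X3; X3 → S Y; Y → X TA; Z → Z X4; X4 → Y X5; X5 → S TB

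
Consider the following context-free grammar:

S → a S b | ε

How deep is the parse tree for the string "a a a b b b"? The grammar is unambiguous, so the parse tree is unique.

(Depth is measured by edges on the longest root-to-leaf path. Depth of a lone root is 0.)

4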